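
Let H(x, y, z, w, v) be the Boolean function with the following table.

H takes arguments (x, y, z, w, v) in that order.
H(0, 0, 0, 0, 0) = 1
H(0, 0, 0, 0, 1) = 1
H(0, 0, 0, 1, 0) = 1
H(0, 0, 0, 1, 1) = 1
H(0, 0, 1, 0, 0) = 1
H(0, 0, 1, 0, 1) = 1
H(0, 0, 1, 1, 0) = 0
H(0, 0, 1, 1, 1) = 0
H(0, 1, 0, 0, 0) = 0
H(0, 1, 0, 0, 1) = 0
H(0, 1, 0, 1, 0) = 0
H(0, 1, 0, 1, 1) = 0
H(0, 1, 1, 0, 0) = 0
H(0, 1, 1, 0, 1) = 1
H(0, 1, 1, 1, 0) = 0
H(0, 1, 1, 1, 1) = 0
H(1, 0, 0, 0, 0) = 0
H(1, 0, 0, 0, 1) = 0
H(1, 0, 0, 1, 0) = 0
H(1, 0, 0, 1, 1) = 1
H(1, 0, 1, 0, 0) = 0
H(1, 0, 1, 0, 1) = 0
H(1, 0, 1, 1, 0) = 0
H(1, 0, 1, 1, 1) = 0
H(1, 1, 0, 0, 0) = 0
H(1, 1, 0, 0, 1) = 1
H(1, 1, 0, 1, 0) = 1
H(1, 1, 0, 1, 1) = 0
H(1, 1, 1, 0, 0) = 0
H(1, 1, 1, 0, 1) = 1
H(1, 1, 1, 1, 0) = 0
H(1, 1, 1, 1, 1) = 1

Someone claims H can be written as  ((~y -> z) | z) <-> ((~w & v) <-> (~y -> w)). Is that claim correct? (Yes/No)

No

Evaluate ((~y -> z) | z) <-> ((~w & v) <-> (~y -> w)) on each row and compare to H:
  x=0, y=0, z=0, w=0, v=0: formula gives 0, but H = 1 ✗
A single disagreement suffices: at (0,0,0,0,0) they differ, so the formula does not compute H.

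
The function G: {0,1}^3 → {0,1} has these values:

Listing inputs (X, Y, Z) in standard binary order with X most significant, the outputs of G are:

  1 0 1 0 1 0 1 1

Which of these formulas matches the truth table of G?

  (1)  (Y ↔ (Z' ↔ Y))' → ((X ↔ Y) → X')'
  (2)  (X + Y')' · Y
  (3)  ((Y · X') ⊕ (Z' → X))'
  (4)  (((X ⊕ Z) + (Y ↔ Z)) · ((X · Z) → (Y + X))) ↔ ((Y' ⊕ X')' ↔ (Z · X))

1

(2) disagrees with G on (0,0,0) (formula → 0, table → 1); rule it out.
(3) disagrees with G on (0,1,0) (formula → 0, table → 1); rule it out.
(4) disagrees with G on (0,0,0) (formula → 0, table → 1); rule it out.
Only (1) survives; checking it on all 8 rows confirms it matches G.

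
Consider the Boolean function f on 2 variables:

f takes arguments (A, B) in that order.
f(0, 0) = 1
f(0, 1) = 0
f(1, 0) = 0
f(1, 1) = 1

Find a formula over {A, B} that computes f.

The 1-rows are (0,0), (1,1). Each contributes one minterm — ¬A·¬B; A·B — and their disjunction is a sum-of-products form of f.

f(A, B) = (not A and not B) or (A and B)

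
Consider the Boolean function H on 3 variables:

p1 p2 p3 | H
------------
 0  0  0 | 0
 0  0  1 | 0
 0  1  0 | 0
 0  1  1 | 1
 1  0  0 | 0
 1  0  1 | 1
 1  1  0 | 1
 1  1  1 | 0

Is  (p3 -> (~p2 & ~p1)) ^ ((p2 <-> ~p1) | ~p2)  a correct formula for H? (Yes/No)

Yes

Check the formula against H row by row:
  p1=0, p2=0, p3=0: formula gives 0, H = 0 ✓
  p1=0, p2=0, p3=1: formula gives 0, H = 0 ✓
  p1=0, p2=1, p3=0: formula gives 0, H = 0 ✓
  p1=0, p2=1, p3=1: formula gives 1, H = 1 ✓
  p1=1, p2=0, p3=0: formula gives 0, H = 0 ✓
  …and likewise for the remaining 3 rows.
All 8 rows match — the expression computes H exactly.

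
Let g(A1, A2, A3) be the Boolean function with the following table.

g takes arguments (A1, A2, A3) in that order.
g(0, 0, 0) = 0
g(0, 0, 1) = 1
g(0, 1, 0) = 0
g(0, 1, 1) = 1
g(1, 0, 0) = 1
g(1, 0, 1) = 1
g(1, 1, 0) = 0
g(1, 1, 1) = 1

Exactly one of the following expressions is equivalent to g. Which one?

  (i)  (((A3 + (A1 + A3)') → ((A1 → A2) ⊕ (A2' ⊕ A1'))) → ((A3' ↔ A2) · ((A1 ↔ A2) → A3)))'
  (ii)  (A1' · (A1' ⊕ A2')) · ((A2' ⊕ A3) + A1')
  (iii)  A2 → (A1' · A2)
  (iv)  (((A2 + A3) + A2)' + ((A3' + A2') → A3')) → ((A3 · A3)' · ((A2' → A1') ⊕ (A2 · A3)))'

iv

(i): at (0,0,0) it gives 1, but g = 0 — eliminated.
(ii): at (0,0,1) it gives 0, but g = 1 — eliminated.
(iii): at (0,0,0) it gives 1, but g = 0 — eliminated.
(iv) is the remaining candidate, and it agrees with g on all 8 inputs.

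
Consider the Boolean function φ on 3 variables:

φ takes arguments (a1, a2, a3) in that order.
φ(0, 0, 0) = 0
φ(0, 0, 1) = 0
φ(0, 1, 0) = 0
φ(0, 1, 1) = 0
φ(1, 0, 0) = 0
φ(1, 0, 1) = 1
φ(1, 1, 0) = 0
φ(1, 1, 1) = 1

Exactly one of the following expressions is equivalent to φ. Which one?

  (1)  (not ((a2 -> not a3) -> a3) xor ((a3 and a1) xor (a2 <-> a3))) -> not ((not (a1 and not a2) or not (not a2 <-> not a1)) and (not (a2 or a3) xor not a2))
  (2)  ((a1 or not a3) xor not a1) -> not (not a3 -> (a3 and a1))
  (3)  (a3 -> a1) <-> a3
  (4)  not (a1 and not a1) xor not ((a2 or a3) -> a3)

3

(1): at (0,0,0) it gives 1, but φ = 0 — eliminated.
(2): at (0,0,0) it gives 1, but φ = 0 — eliminated.
(4): at (0,0,0) it gives 1, but φ = 0 — eliminated.
Only (3) survives; checking it on all 8 rows confirms it matches φ.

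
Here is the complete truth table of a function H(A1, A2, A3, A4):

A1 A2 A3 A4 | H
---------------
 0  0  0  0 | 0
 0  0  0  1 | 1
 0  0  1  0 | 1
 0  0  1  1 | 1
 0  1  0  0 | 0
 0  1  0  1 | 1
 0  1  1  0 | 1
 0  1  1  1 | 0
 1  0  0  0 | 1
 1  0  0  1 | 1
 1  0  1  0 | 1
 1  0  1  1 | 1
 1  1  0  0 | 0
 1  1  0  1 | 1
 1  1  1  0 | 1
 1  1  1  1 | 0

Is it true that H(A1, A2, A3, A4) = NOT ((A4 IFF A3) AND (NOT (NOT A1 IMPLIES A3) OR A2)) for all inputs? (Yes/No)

Yes

Check the formula against H row by row:
  A1=0, A2=0, A3=0, A4=0: formula gives 0, H = 0 ✓
  A1=0, A2=0, A3=0, A4=1: formula gives 1, H = 1 ✓
  A1=0, A2=0, A3=1, A4=0: formula gives 1, H = 1 ✓
  A1=0, A2=0, A3=1, A4=1: formula gives 1, H = 1 ✓
  … (the remaining 12 rows also agree.)
Every row agrees, so the formula is equivalent.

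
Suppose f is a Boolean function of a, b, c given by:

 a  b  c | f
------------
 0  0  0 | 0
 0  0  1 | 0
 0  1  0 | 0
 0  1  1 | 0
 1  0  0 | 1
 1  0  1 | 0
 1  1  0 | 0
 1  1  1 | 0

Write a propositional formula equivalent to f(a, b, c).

f(a, b, c) = (a and not b) and not c

f is 1 on exactly one input, (1,0,0), whose minterm is a·¬b·¬c. So f is just that conjunction.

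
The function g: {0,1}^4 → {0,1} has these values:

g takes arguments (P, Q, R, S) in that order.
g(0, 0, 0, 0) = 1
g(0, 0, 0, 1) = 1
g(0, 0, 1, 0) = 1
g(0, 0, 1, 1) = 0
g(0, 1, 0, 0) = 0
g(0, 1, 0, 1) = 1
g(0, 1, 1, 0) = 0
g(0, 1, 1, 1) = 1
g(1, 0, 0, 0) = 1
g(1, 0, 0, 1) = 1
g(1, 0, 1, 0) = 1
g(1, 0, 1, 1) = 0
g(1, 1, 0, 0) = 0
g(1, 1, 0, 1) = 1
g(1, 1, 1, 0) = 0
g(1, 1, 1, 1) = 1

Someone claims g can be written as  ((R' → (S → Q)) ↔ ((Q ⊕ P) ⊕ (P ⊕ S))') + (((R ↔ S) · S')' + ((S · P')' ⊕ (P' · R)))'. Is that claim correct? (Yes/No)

Yes

Test each input against both g and the formula:
  P=0, Q=0, R=0, S=0: formula gives 1, g = 1 ✓
  P=0, Q=0, R=0, S=1: formula gives 1, g = 1 ✓
  P=0, Q=0, R=1, S=0: formula gives 1, g = 1 ✓
  P=0, Q=0, R=1, S=1: formula gives 0, g = 0 ✓
  …and likewise for the remaining 12 rows.
Every row agrees, so the formula is equivalent.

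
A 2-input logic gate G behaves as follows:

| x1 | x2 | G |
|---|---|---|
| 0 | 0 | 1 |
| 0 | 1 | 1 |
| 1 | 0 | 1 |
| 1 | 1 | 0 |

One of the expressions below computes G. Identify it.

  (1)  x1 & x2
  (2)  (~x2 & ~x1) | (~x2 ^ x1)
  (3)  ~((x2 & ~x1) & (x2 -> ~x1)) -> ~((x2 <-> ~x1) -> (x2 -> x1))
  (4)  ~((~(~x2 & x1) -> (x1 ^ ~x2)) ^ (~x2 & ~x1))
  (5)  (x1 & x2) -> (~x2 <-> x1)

5

(1) fails at (0,0): the formula yields 0, G is 1.
(2) fails at (0,1): the formula yields 0, G is 1.
(3) fails at (0,0): the formula yields 0, G is 1.
(4) fails at (1,0): the formula yields 0, G is 1.
That leaves (5). Evaluating it on every row reproduces the table of G exactly.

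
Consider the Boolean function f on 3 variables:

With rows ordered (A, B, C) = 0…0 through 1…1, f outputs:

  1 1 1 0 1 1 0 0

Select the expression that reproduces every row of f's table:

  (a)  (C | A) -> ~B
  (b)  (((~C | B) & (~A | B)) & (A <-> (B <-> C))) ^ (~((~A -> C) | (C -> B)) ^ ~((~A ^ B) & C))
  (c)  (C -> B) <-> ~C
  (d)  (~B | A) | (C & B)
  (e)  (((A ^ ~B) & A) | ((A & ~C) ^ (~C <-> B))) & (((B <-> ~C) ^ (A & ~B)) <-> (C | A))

a

(b): at (0,0,1) it gives 0, but f = 1 — eliminated.
(c): at (1,1,0) it gives 1, but f = 0 — eliminated.
(d): at (0,1,0) it gives 0, but f = 1 — eliminated.
(e): at (0,0,0) it gives 0, but f = 1 — eliminated.
Only (a) survives; checking it on all 8 rows confirms it matches f.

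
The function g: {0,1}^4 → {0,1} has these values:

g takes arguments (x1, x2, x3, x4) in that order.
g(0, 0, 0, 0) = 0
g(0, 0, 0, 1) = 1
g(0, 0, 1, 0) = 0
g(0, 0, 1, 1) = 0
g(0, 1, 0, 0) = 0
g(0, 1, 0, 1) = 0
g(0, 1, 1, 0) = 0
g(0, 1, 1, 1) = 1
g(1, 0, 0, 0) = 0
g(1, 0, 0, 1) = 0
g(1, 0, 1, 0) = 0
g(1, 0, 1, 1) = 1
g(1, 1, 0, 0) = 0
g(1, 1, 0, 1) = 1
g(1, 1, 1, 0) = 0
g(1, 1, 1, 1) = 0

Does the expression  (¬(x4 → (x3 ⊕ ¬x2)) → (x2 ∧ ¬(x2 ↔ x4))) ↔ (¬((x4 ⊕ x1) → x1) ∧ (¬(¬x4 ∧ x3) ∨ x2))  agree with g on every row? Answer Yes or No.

Yes

Evaluate (¬(x4 → (x3 ⊕ ¬x2)) → (x2 ∧ ¬(x2 ↔ x4))) ↔ (¬((x4 ⊕ x1) → x1) ∧ (¬(¬x4 ∧ x3) ∨ x2)) on each row and compare to g:
  x1=0, x2=0, x3=0, x4=0: formula gives 0, g = 0 ✓
  x1=0, x2=0, x3=0, x4=1: formula gives 1, g = 1 ✓
  x1=0, x2=0, x3=1, x4=0: formula gives 0, g = 0 ✓
  x1=0, x2=0, x3=1, x4=1: formula gives 0, g = 0 ✓
  … (the remaining 12 rows also agree.)
No disagreement on any input; they are logically equivalent.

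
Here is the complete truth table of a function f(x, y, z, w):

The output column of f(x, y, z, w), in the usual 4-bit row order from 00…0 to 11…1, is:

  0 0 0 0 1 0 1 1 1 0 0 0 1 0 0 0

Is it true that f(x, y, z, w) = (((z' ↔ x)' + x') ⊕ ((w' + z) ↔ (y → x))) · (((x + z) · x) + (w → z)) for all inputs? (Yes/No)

Yes

Test each input against both f and the formula:
  x=0, y=0, z=0, w=0: formula gives 0, f = 0 ✓
  x=0, y=0, z=0, w=1: formula gives 0, f = 0 ✓
  x=0, y=0, z=1, w=0: formula gives 0, f = 0 ✓
  x=0, y=0, z=1, w=1: formula gives 0, f = 0 ✓
  … (the remaining 12 rows also agree.)
All 16 rows match — the expression computes f exactly.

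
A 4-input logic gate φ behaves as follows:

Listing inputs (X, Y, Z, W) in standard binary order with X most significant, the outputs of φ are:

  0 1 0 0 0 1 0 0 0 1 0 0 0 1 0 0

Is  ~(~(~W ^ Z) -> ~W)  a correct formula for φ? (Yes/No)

Yes

Test each input against both φ and the formula:
  X=0, Y=0, Z=0, W=0: formula gives 0, φ = 0 ✓
  X=0, Y=0, Z=0, W=1: formula gives 1, φ = 1 ✓
  X=0, Y=0, Z=1, W=0: formula gives 0, φ = 0 ✓
  X=0, Y=0, Z=1, W=1: formula gives 0, φ = 0 ✓
  …and likewise for the remaining 12 rows.
No disagreement on any input; they are logically equivalent.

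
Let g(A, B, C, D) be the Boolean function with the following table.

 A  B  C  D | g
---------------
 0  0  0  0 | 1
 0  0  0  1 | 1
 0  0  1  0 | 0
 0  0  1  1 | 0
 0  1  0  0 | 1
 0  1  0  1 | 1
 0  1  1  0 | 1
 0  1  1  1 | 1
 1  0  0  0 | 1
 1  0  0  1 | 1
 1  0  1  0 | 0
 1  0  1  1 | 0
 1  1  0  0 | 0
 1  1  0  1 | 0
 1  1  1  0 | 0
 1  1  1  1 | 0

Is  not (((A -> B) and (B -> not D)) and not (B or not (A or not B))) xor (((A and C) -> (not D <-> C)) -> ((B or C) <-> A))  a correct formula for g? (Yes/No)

Yes

Test each input against both g and the formula:
  A=0, B=0, C=0, D=0: formula gives 1, g = 1 ✓
  A=0, B=0, C=0, D=1: formula gives 1, g = 1 ✓
  A=0, B=0, C=1, D=0: formula gives 0, g = 0 ✓
  A=0, B=0, C=1, D=1: formula gives 0, g = 0 ✓
  … (the remaining 12 rows also agree.)
No disagreement on any input; they are logically equivalent.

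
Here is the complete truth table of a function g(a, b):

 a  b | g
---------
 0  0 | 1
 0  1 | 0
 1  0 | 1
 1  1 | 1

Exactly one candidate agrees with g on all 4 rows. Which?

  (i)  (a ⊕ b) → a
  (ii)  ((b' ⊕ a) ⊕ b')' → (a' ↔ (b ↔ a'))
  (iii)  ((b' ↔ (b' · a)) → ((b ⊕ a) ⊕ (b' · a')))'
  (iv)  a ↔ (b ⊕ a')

i

(ii): at (0,0) it gives 0, but g = 1 — eliminated.
(iii): at (0,0) it gives 0, but g = 1 — eliminated.
(iv): at (0,0) it gives 0, but g = 1 — eliminated.
That leaves (i). Evaluating it on every row reproduces the table of g exactly.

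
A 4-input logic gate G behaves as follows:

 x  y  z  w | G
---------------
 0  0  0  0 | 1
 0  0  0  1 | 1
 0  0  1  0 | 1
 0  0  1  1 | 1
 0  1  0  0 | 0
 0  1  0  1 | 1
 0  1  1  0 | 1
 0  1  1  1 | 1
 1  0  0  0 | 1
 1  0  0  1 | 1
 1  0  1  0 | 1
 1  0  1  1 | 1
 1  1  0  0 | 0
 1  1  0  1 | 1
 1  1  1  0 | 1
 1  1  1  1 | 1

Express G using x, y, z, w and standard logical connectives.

G(x, y, z, w) = ((((x' · y) · z') · w') + (((x · y) · z') · w'))'

There are just 2 zero rows: (0,1,0,0), (1,1,0,0). Their minterms are ¬x·y·¬z·¬w, x·y·¬z·¬w; the OR of those covers precisely the 0-outputs, and negating it yields G.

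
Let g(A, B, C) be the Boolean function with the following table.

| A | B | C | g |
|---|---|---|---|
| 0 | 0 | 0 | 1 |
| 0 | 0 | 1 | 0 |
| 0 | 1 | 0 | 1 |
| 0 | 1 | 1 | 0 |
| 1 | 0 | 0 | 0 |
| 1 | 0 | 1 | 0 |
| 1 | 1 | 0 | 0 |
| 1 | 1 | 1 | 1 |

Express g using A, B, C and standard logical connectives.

g(A, B, C) = (((A' · B') · C') + ((A' · B) · C')) + ((A · B) · C)

g=1 on 3 inputs: (0,0,0), (0,1,0), (1,1,1). Reading each as a conjunction of literals (¬A·¬B·¬C, ¬A·B·¬C, A·B·C) and taking the OR gives the canonical DNF.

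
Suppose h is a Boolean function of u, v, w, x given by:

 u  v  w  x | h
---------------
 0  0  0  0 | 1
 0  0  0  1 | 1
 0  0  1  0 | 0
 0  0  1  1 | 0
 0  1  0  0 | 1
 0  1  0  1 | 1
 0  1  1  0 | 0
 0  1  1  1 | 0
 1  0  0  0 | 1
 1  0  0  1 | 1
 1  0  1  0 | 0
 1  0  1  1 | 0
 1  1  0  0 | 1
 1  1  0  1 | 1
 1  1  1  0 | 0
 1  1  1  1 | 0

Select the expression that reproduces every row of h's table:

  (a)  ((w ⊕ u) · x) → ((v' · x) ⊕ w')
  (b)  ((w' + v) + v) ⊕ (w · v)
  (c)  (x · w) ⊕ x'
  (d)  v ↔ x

(a) fails at (0,0,1,0): the formula yields 1, h is 0.
(c) fails at (0,0,0,1): the formula yields 0, h is 1.
(d) fails at (0,0,0,1): the formula yields 0, h is 1.
(b) is the remaining candidate, and it agrees with h on all 16 inputs.

b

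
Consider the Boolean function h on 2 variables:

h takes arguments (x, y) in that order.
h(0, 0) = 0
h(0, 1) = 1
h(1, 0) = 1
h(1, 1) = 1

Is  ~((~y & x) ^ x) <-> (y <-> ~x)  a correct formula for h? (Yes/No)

Check the formula against h row by row:
  x=0, y=0: formula gives 0, h = 0 ✓
  x=0, y=1: formula gives 1, h = 1 ✓
  x=1, y=0: formula gives 1, h = 1 ✓
  x=1, y=1: formula gives 1, h = 1 ✓
No disagreement on any input; they are logically equivalent.

Yes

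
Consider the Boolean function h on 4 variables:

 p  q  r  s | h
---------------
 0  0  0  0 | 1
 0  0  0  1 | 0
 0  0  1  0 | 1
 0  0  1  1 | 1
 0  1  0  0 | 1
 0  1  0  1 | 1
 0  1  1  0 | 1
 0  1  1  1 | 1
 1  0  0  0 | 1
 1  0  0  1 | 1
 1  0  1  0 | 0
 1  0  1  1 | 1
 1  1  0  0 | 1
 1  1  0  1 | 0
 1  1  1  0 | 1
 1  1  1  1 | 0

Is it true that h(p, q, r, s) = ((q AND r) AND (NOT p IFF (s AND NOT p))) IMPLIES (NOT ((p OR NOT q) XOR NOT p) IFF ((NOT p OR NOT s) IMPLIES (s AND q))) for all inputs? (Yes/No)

Check the formula against h row by row:
  p=0, q=0, r=0, s=0: formula gives 1, h = 1 ✓
  p=0, q=0, r=0, s=1: formula gives 1, but h = 0 ✗
Row (0,0,0,1) is a counterexample, so the formula is not equivalent to h.

No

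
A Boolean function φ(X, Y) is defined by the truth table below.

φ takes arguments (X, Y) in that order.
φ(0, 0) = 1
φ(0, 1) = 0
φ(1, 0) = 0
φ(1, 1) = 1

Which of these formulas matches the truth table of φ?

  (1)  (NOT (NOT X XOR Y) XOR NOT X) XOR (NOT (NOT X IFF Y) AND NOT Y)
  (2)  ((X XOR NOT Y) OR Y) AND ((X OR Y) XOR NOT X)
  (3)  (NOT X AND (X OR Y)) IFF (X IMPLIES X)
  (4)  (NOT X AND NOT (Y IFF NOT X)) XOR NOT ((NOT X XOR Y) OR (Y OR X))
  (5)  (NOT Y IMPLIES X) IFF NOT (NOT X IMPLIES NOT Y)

2

(1) fails at (0,0): the formula yields 0, φ is 1.
(3) fails at (0,0): the formula yields 0, φ is 1.
(4) fails at (1,1): the formula yields 0, φ is 1.
(5) fails at (0,1): the formula yields 1, φ is 0.
That leaves (2). Evaluating it on every row reproduces the table of φ exactly.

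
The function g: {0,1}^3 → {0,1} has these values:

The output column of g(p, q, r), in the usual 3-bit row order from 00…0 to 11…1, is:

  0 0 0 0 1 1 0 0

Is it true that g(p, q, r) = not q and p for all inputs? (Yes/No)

Test each input against both g and the formula:
  p=0, q=0, r=0: formula gives 0, g = 0 ✓
  p=0, q=0, r=1: formula gives 0, g = 0 ✓
  p=0, q=1, r=0: formula gives 0, g = 0 ✓
  p=0, q=1, r=1: formula gives 0, g = 0 ✓
  p=1, q=0, r=0: formula gives 1, g = 1 ✓
  …and likewise for the remaining 3 rows.
Every row agrees, so the formula is equivalent.

Yes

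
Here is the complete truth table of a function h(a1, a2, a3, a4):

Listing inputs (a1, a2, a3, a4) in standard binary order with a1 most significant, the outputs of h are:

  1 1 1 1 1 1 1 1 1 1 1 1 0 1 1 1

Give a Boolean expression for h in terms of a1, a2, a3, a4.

Only row (1,1,0,0) gives 0. So h is 1 everywhere except there — the complement of the minterm a1·a2·¬a3·¬a4.

h(a1, a2, a3, a4) = not (((a1 and a2) and not a3) and not a4)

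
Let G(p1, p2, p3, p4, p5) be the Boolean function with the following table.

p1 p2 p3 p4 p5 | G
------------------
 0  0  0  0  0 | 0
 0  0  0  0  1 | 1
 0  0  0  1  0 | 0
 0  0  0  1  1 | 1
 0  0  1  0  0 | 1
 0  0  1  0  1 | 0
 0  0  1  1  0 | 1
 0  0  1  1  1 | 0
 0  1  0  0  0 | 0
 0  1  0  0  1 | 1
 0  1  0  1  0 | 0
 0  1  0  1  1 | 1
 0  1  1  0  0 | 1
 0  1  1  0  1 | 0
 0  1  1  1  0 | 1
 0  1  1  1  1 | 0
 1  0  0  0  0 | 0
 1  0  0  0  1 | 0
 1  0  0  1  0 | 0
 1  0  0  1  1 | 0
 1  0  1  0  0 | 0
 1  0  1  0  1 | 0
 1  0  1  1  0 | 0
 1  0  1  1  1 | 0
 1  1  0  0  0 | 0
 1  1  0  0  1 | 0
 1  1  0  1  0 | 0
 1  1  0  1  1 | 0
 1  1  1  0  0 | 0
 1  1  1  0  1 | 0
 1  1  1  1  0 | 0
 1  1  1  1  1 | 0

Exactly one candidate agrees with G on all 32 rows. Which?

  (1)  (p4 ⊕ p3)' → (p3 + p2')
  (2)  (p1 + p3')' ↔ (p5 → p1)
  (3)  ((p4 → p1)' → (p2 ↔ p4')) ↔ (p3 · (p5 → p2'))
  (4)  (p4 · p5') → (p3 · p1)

2

(1) disagrees with G on (0,0,0,0,0) (formula → 1, table → 0); rule it out.
(3) disagrees with G on (0,0,0,0,1) (formula → 0, table → 1); rule it out.
(4) disagrees with G on (0,0,0,0,0) (formula → 1, table → 0); rule it out.
Only (2) survives; checking it on all 32 rows confirms it matches G.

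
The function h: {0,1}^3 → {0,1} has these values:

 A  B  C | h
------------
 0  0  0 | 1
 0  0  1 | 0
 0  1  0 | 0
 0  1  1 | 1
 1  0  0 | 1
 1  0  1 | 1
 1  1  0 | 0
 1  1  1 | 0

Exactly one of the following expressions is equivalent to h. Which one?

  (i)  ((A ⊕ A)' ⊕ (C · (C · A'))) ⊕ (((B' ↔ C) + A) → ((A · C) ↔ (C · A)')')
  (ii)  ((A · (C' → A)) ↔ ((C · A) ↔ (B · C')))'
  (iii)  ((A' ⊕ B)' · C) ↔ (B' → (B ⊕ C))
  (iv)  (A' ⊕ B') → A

(i): at (0,0,0) it gives 0, but h = 1 — eliminated.
(ii): at (0,0,1) it gives 1, but h = 0 — eliminated.
(iv): at (0,0,1) it gives 1, but h = 0 — eliminated.
(iii) is the remaining candidate, and it agrees with h on all 8 inputs.

iii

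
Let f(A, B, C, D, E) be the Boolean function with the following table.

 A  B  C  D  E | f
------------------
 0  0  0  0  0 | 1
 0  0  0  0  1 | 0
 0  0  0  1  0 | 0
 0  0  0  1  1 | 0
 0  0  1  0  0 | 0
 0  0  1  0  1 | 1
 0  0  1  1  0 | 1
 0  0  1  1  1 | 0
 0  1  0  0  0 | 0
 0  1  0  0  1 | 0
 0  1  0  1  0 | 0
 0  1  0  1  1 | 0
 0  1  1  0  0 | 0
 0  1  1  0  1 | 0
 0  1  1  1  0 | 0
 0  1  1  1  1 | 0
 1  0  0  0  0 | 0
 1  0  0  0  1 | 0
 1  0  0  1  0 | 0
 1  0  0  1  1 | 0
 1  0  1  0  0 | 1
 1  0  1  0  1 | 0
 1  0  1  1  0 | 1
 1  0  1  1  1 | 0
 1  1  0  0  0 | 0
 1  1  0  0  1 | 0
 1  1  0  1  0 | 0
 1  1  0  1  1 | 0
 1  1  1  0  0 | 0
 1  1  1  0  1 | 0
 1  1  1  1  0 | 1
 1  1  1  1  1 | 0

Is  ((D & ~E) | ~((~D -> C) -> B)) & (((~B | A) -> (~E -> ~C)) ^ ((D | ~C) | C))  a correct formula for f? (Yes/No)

No

Evaluate ((D & ~E) | ~((~D -> C) -> B)) & (((~B | A) -> (~E -> ~C)) ^ ((D | ~C) | C)) on each row and compare to f:
  A=0, B=0, C=0, D=0, E=0: formula gives 0, but f = 1 ✗
A single disagreement suffices: at (0,0,0,0,0) they differ, so the formula does not compute f.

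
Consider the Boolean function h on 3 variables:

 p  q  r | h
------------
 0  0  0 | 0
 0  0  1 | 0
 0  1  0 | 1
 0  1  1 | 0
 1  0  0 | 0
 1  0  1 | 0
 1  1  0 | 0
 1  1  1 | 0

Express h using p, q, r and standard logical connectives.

h(p, q, r) = (NOT p AND q) AND NOT r

h is 1 on exactly one input, (0,1,0), whose minterm is ¬p·q·¬r. So h is just that conjunction.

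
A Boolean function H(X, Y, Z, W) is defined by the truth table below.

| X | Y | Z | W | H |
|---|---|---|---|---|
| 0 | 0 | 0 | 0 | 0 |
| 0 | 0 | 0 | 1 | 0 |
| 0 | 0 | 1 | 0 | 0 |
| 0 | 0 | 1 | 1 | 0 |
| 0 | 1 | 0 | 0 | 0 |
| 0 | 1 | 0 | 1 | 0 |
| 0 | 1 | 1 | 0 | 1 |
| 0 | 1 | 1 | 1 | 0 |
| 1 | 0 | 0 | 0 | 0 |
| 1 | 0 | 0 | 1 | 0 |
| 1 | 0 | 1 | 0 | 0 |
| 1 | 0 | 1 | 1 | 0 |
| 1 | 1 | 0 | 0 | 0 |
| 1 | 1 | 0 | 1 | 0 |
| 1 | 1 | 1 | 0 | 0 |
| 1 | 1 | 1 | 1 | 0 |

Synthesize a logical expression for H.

H(X, Y, Z, W) = ((~X & Y) & Z) & ~W

Only row (0,1,1,0) gives 1. That row's minterm ¬X·Y·Z·¬W is H directly.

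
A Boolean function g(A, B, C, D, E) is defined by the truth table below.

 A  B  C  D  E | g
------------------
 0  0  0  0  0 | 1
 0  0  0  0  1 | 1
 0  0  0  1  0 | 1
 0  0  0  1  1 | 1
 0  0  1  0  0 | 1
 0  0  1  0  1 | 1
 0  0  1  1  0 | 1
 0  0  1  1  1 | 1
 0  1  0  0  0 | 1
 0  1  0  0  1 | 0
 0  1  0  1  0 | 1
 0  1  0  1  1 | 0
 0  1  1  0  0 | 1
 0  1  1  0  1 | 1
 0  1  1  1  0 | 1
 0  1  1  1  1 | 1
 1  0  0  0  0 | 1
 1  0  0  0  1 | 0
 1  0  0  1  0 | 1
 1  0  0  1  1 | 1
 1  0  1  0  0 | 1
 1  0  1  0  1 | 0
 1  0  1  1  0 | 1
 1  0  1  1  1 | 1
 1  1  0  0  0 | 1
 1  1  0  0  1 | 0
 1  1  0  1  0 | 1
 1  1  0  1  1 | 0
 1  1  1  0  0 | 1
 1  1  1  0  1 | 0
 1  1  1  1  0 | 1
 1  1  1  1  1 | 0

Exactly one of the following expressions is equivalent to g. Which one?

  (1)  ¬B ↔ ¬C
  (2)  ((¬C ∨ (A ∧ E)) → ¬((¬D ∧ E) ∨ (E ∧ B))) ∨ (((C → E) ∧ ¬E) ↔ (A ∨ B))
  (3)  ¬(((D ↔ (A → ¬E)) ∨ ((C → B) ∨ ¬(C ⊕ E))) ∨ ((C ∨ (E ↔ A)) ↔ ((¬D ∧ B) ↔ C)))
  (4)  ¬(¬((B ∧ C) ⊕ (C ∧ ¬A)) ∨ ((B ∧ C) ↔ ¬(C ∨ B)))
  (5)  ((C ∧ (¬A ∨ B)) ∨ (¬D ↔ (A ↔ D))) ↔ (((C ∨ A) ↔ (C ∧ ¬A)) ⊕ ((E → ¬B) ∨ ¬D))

(1): at (0,0,1,0,0) it gives 0, but g = 1 — eliminated.
(3): at (0,0,0,0,0) it gives 0, but g = 1 — eliminated.
(4): at (0,0,0,0,0) it gives 0, but g = 1 — eliminated.
(5): at (0,0,0,0,0) it gives 0, but g = 1 — eliminated.
That leaves (2). Evaluating it on every row reproduces the table of g exactly.

2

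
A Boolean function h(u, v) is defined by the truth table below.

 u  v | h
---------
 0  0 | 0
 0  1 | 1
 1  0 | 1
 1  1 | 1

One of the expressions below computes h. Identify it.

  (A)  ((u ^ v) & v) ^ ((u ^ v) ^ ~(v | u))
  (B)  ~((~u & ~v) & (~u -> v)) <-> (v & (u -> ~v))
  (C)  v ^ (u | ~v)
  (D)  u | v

(A) disagrees with h on (0,0) (formula → 1, table → 0); rule it out.
(B) disagrees with h on (1,0) (formula → 0, table → 1); rule it out.
(C) disagrees with h on (0,0) (formula → 1, table → 0); rule it out.
That leaves (D). Evaluating it on every row reproduces the table of h exactly.

D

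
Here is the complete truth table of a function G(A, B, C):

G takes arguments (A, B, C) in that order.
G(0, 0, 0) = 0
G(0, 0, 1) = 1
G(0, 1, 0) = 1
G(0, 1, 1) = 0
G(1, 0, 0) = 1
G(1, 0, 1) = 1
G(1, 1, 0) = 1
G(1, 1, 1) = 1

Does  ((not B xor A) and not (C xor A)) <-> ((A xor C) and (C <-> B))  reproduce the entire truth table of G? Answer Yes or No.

No

Test each input against both G and the formula:
  A=0, B=0, C=0: formula gives 0, G = 0 ✓
  A=0, B=0, C=1: formula gives 1, G = 1 ✓
  A=0, B=1, C=0: formula gives 1, G = 1 ✓
  A=0, B=1, C=1: formula gives 0, G = 0 ✓
  A=1, B=0, C=0: formula gives 0, but G = 1 ✗
A single disagreement suffices: at (1,0,0) they differ, so the formula does not compute G.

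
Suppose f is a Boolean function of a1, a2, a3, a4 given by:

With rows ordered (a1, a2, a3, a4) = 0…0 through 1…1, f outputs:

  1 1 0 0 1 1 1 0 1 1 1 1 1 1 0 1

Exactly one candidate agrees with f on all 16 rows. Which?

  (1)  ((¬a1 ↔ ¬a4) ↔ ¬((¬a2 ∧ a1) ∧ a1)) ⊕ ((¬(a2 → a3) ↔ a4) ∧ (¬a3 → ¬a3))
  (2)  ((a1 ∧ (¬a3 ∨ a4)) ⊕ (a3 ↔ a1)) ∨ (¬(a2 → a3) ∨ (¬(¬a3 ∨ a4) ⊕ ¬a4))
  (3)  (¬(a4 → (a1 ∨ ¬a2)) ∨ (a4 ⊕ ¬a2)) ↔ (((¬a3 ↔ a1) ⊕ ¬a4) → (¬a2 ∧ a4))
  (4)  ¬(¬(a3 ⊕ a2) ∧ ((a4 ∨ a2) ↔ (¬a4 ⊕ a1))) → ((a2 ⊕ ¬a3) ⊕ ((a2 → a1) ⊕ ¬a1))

(1) fails at (0,0,0,0): the formula yields 0, f is 1.
(2) fails at (0,1,1,0): the formula yields 0, f is 1.
(3) fails at (0,0,0,0): the formula yields 0, f is 1.
(4) is the remaining candidate, and it agrees with f on all 16 inputs.

4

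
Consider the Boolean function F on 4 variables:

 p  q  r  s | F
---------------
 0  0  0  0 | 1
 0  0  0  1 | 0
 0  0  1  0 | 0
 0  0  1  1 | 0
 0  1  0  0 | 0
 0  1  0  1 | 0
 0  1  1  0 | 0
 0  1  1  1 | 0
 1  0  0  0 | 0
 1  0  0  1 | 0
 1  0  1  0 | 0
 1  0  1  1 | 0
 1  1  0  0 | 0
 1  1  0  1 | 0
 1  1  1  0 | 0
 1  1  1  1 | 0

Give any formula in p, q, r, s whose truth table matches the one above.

F is 1 on exactly one input, (0,0,0,0), whose minterm is ¬p·¬q·¬r·¬s. So F is just that conjunction.

F(p, q, r, s) = ((not p and not q) and not r) and not s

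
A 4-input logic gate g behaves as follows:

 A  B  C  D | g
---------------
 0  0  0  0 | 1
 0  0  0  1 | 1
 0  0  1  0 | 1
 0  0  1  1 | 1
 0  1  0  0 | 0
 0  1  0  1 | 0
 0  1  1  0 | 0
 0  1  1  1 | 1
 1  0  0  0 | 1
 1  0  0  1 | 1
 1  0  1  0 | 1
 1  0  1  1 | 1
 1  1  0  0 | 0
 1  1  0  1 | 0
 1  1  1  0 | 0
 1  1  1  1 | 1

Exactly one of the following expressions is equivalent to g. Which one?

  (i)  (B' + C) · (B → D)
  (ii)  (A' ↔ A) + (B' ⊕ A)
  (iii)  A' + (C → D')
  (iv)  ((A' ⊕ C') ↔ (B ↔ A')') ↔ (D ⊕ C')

i

(ii) disagrees with g on (0,1,1,1) (formula → 0, table → 1); rule it out.
(iii) disagrees with g on (0,1,0,0) (formula → 1, table → 0); rule it out.
(iv) disagrees with g on (0,0,0,0) (formula → 0, table → 1); rule it out.
Only (i) survives; checking it on all 16 rows confirms it matches g.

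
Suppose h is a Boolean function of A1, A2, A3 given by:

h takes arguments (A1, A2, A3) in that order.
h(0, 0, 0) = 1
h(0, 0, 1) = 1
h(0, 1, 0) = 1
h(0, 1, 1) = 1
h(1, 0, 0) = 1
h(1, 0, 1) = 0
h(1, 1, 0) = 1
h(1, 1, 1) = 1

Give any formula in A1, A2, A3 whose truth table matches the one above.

h is 0 on exactly one input, (1,0,1), whose minterm is A1·¬A2·A3. So h is the negation of that single conjunction.

h(A1, A2, A3) = ¬((A1 ∧ ¬A2) ∧ A3)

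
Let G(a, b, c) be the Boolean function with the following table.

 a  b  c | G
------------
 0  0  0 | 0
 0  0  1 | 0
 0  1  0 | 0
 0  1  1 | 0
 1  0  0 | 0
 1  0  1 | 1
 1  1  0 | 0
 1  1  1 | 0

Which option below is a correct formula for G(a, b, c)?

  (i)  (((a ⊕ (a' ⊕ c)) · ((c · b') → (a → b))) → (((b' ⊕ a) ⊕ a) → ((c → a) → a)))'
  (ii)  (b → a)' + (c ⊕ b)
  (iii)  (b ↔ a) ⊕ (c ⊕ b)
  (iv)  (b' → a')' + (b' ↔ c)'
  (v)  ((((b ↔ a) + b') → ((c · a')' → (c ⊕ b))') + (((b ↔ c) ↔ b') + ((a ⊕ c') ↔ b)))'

v

(i): at (0,0,0) it gives 1, but G = 0 — eliminated.
(ii): at (0,0,1) it gives 1, but G = 0 — eliminated.
(iii): at (0,0,0) it gives 1, but G = 0 — eliminated.
(iv): at (0,0,0) it gives 1, but G = 0 — eliminated.
That leaves (v). Evaluating it on every row reproduces the table of G exactly.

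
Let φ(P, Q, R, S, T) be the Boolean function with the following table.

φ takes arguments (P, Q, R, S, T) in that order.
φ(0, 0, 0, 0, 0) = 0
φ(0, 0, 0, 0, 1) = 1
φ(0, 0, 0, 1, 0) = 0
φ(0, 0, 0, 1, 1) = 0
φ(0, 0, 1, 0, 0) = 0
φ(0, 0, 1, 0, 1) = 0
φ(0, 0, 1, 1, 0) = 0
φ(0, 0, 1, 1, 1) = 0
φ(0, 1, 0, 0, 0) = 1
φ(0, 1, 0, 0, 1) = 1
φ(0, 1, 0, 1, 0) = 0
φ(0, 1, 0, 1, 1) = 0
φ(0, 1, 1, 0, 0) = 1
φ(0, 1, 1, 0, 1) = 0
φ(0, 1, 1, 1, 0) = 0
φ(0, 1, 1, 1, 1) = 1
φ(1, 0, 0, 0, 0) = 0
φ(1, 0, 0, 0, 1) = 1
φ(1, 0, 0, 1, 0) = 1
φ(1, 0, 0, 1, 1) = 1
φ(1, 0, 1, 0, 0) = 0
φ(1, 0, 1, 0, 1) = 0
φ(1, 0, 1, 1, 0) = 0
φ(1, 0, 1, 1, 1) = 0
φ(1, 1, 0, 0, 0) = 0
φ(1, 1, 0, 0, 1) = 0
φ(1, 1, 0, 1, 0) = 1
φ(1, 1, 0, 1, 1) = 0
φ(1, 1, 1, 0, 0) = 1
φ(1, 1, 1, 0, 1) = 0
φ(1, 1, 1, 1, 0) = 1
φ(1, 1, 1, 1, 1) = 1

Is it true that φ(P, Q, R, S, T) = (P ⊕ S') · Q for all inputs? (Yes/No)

No

Test each input against both φ and the formula:
  P=0, Q=0, R=0, S=0, T=0: formula gives 0, φ = 0 ✓
  P=0, Q=0, R=0, S=0, T=1: formula gives 0, but φ = 1 ✗
A single disagreement suffices: at (0,0,0,0,1) they differ, so the formula does not compute φ.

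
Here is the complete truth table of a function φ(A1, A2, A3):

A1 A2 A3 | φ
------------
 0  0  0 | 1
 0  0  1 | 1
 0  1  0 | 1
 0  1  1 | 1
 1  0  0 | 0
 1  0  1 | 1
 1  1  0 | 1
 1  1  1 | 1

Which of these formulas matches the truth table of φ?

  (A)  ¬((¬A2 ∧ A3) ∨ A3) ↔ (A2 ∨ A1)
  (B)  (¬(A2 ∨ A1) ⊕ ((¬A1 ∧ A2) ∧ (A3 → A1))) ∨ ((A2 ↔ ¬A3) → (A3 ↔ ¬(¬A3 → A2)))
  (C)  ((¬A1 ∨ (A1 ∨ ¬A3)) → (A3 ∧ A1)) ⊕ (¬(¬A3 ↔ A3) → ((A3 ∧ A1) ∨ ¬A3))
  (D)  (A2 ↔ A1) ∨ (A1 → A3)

D

(A): at (0,0,0) it gives 0, but φ = 1 — eliminated.
(B): at (1,0,0) it gives 1, but φ = 0 — eliminated.
(C): at (0,0,1) it gives 0, but φ = 1 — eliminated.
That leaves (D). Evaluating it on every row reproduces the table of φ exactly.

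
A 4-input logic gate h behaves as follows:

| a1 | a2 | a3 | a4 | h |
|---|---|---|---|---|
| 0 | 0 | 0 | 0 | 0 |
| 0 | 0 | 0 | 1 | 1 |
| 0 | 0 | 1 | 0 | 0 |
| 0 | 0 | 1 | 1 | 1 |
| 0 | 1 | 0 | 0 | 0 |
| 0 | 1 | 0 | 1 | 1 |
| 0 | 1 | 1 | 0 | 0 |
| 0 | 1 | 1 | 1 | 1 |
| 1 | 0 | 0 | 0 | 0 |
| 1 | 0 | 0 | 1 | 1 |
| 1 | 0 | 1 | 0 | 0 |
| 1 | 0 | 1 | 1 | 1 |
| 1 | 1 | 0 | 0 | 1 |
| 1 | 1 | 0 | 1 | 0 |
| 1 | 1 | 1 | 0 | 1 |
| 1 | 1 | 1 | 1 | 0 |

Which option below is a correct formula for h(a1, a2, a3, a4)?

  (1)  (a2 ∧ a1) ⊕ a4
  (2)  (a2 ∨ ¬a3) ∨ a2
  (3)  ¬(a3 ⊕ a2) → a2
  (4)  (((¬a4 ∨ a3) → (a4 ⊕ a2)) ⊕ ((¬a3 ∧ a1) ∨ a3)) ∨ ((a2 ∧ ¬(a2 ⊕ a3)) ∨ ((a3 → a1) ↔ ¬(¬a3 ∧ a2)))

1

(2): at (0,0,0,0) it gives 1, but h = 0 — eliminated.
(3): at (0,0,0,1) it gives 0, but h = 1 — eliminated.
(4): at (0,0,0,0) it gives 1, but h = 0 — eliminated.
Only (1) survives; checking it on all 16 rows confirms it matches h.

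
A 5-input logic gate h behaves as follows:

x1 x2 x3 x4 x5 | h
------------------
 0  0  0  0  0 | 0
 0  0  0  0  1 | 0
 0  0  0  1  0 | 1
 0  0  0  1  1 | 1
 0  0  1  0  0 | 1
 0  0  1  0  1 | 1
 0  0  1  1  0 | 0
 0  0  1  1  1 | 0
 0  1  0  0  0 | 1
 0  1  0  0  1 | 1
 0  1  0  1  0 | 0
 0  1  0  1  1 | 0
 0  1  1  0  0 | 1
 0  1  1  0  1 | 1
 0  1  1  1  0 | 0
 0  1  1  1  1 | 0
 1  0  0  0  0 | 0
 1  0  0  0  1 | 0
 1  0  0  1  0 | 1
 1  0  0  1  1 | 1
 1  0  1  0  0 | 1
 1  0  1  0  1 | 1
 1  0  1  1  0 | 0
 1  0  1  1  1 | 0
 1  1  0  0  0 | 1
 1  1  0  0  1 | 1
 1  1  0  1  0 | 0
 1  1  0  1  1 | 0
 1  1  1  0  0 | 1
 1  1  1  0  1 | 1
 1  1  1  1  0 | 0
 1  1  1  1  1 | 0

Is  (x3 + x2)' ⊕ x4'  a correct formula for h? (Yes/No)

Check the formula against h row by row:
  x1=0, x2=0, x3=0, x4=0, x5=0: formula gives 0, h = 0 ✓
  x1=0, x2=0, x3=0, x4=0, x5=1: formula gives 0, h = 0 ✓
  x1=0, x2=0, x3=0, x4=1, x5=0: formula gives 1, h = 1 ✓
  x1=0, x2=0, x3=0, x4=1, x5=1: formula gives 1, h = 1 ✓
  … (the remaining 28 rows also agree.)
No disagreement on any input; they are logically equivalent.

Yes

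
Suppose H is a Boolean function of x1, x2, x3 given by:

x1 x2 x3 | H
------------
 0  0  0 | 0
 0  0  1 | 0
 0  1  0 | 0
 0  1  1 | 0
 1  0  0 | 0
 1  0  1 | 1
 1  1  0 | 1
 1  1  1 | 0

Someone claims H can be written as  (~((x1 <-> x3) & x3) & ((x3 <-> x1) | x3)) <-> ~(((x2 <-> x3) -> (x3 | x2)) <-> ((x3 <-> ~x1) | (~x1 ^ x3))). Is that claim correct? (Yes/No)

No

Test each input against both H and the formula:
  x1=0, x2=0, x3=0: formula gives 1, but H = 0 ✗
Since they disagree at (0,0,0), the expression is not a correct formula for H.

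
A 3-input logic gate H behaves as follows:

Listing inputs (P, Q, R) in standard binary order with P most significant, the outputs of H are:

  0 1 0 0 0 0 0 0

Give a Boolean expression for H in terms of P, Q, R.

H(P, Q, R) = (¬P ∧ ¬Q) ∧ R

H is 1 on exactly one input, (0,0,1), whose minterm is ¬P·¬Q·R. So H is just that conjunction.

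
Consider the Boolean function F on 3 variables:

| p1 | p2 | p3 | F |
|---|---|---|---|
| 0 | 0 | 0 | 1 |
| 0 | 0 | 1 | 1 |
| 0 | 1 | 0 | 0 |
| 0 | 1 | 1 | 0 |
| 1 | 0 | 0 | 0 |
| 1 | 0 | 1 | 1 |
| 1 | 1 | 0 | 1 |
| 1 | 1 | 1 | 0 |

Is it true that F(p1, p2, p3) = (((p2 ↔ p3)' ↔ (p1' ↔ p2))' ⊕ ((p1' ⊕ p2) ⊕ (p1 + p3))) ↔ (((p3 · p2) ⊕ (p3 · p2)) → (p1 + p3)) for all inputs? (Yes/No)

Evaluate (((p2 ↔ p3)' ↔ (p1' ↔ p2))' ⊕ ((p1' ⊕ p2) ⊕ (p1 + p3))) ↔ (((p3 · p2) ⊕ (p3 · p2)) → (p1 + p3)) on each row and compare to F:
  p1=0, p2=0, p3=0: formula gives 1, F = 1 ✓
  p1=0, p2=0, p3=1: formula gives 1, F = 1 ✓
  p1=0, p2=1, p3=0: formula gives 0, F = 0 ✓
  p1=0, p2=1, p3=1: formula gives 0, F = 0 ✓
  p1=1, p2=0, p3=0: formula gives 0, F = 0 ✓
  …and likewise for the remaining 3 rows.
No disagreement on any input; they are logically equivalent.

Yes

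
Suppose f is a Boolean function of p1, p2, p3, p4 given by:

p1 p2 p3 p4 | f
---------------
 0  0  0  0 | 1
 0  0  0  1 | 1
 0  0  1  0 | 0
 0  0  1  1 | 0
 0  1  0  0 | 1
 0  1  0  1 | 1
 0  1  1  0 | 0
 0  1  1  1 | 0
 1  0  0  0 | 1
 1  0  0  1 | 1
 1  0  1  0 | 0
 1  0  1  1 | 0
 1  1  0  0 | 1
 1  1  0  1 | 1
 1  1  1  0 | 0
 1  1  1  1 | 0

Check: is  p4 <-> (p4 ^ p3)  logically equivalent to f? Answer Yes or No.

Evaluate p4 <-> (p4 ^ p3) on each row and compare to f:
  p1=0, p2=0, p3=0, p4=0: formula gives 1, f = 1 ✓
  p1=0, p2=0, p3=0, p4=1: formula gives 1, f = 1 ✓
  p1=0, p2=0, p3=1, p4=0: formula gives 0, f = 0 ✓
  p1=0, p2=0, p3=1, p4=1: formula gives 0, f = 0 ✓
  …and likewise for the remaining 12 rows.
No disagreement on any input; they are logically equivalent.

Yes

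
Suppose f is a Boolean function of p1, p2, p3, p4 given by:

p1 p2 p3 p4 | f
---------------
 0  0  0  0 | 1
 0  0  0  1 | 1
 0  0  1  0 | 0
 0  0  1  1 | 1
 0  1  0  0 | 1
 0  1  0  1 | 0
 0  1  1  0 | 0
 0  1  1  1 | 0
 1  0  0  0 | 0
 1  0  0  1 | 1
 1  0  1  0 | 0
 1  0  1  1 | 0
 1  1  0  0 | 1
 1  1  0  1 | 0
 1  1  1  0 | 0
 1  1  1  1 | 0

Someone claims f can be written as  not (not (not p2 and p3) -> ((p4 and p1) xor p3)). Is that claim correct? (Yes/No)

No

Check the formula against f row by row:
  p1=0, p2=0, p3=0, p4=0: formula gives 1, f = 1 ✓
  p1=0, p2=0, p3=0, p4=1: formula gives 1, f = 1 ✓
  p1=0, p2=0, p3=1, p4=0: formula gives 0, f = 0 ✓
  p1=0, p2=0, p3=1, p4=1: formula gives 0, but f = 1 ✗
Since they disagree at (0,0,1,1), the expression is not a correct formula for f.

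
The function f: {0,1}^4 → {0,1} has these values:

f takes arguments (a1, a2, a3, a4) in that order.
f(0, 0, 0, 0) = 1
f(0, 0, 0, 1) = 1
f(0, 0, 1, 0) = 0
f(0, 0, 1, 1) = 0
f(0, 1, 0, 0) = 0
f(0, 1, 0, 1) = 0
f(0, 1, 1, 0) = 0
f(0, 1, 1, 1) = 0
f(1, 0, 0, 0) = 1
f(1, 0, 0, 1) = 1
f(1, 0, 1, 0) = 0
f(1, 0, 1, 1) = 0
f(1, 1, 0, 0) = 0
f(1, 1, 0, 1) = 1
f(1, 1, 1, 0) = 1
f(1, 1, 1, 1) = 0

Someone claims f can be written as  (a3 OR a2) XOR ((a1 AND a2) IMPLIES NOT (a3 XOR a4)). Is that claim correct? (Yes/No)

Yes

Evaluate (a3 OR a2) XOR ((a1 AND a2) IMPLIES NOT (a3 XOR a4)) on each row and compare to f:
  a1=0, a2=0, a3=0, a4=0: formula gives 1, f = 1 ✓
  a1=0, a2=0, a3=0, a4=1: formula gives 1, f = 1 ✓
  a1=0, a2=0, a3=1, a4=0: formula gives 0, f = 0 ✓
  a1=0, a2=0, a3=1, a4=1: formula gives 0, f = 0 ✓
  … (the remaining 12 rows also agree.)
No disagreement on any input; they are logically equivalent.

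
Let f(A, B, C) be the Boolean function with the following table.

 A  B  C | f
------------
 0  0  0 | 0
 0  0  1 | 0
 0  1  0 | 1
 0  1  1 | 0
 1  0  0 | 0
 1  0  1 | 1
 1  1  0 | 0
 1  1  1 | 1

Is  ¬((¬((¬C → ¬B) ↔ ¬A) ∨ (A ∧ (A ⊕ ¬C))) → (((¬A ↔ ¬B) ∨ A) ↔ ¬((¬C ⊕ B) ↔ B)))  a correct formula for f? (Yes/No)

Yes

Check the formula against f row by row:
  A=0, B=0, C=0: formula gives 0, f = 0 ✓
  A=0, B=0, C=1: formula gives 0, f = 0 ✓
  A=0, B=1, C=0: formula gives 1, f = 1 ✓
  A=0, B=1, C=1: formula gives 0, f = 0 ✓
  A=1, B=0, C=0: formula gives 0, f = 0 ✓
  … (the remaining 3 rows also agree.)
No disagreement on any input; they are logically equivalent.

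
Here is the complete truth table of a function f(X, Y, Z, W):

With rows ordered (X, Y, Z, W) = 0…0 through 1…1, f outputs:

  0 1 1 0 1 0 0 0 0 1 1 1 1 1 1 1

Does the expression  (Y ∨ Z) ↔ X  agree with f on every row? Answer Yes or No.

No

Check the formula against f row by row:
  X=0, Y=0, Z=0, W=0: formula gives 1, but f = 0 ✗
Since they disagree at (0,0,0,0), the expression is not a correct formula for f.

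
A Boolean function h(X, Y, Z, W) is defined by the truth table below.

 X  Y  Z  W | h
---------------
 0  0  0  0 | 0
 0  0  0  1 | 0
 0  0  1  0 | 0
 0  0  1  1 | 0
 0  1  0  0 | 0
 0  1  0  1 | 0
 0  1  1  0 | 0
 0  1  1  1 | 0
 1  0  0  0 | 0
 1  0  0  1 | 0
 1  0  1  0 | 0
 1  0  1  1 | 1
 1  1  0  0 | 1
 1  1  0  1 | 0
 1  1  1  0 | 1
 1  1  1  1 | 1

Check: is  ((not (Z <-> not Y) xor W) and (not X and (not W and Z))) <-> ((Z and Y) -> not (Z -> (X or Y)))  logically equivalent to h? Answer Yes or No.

No

Check the formula against h row by row:
  X=0, Y=0, Z=0, W=0: formula gives 0, h = 0 ✓
  X=0, Y=0, Z=0, W=1: formula gives 0, h = 0 ✓
  X=0, Y=0, Z=1, W=0: formula gives 0, h = 0 ✓
  X=0, Y=0, Z=1, W=1: formula gives 0, h = 0 ✓
  …
  X=0, Y=1, Z=1, W=1: formula gives 1, but h = 0 ✗
Since they disagree at (0,1,1,1), the expression is not a correct formula for h.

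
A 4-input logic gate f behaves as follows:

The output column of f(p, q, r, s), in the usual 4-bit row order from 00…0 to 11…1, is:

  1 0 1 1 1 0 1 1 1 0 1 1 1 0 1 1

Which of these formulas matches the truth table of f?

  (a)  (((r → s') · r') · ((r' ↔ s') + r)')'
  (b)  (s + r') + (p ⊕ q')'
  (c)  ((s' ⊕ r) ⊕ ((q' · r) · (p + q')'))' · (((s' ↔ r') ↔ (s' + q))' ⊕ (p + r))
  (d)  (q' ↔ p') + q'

(b) fails at (0,0,0,1): the formula yields 1, f is 0.
(c) fails at (0,0,0,0): the formula yields 0, f is 1.
(d) fails at (0,0,0,1): the formula yields 1, f is 0.
Only (a) survives; checking it on all 16 rows confirms it matches f.

a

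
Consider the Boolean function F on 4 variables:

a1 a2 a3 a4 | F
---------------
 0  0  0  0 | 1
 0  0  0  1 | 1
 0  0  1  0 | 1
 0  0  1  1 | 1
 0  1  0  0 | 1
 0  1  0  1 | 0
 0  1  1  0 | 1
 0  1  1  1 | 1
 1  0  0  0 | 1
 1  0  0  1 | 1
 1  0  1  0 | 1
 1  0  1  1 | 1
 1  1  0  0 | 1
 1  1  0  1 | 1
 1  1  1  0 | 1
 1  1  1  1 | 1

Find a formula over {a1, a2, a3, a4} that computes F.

F(a1, a2, a3, a4) = ¬(((¬a1 ∧ a2) ∧ ¬a3) ∧ a4)

F is 0 on exactly one input, (0,1,0,1), whose minterm is ¬a1·a2·¬a3·a4. So F is the negation of that single conjunction.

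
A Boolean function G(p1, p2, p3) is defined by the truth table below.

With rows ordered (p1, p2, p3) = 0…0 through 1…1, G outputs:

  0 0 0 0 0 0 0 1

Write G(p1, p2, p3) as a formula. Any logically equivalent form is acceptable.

The output is 1 only when every input is 1 — the AND of all inputs.

G(p1, p2, p3) = (p1 and p2) and p3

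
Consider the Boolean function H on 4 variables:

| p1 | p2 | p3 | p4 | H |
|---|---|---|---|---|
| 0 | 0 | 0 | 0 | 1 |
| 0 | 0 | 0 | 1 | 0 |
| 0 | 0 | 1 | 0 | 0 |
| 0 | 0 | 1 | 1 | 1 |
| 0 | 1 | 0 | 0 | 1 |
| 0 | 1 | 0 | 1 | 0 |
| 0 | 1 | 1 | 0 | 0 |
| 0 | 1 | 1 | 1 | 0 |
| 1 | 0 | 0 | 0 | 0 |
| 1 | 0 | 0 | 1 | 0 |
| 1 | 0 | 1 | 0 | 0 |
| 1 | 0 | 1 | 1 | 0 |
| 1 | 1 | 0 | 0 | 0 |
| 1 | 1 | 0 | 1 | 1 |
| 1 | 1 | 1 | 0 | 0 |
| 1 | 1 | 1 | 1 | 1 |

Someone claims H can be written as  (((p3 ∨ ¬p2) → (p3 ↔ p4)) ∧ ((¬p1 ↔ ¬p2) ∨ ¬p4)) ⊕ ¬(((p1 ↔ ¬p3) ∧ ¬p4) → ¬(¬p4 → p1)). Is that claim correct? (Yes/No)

Check the formula against H row by row:
  p1=0, p2=0, p3=0, p4=0: formula gives 1, H = 1 ✓
  p1=0, p2=0, p3=0, p4=1: formula gives 0, H = 0 ✓
  p1=0, p2=0, p3=1, p4=0: formula gives 0, H = 0 ✓
  p1=0, p2=0, p3=1, p4=1: formula gives 1, H = 1 ✓
  … (the remaining 12 rows also agree.)
No disagreement on any input; they are logically equivalent.

Yes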